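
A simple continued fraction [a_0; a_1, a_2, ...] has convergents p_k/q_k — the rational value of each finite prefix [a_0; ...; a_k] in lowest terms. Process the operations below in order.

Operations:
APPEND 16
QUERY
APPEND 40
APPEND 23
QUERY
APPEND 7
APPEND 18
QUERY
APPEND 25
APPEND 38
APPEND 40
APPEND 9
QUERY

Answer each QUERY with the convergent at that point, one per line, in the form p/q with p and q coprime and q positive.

16/1
14759/921
1885931/117687
649312168574/40518768281

APPEND 16: p_0 = 16·1 + 0 = 16, q_0 = 16·0 + 1 = 1 → 16/1
APPEND 40: p_1 = 40·16 + 1 = 641, q_1 = 40·1 + 0 = 40 → 641/40
APPEND 23: p_2 = 23·641 + 16 = 14759, q_2 = 23·40 + 1 = 921 → 14759/921
APPEND 7: p_3 = 7·14759 + 641 = 103954, q_3 = 7·921 + 40 = 6487 → 103954/6487
APPEND 18: p_4 = 18·103954 + 14759 = 1885931, q_4 = 18·6487 + 921 = 117687 → 1885931/117687
APPEND 25: p_5 = 25·1885931 + 103954 = 47252229, q_5 = 25·117687 + 6487 = 2948662 → 47252229/2948662
APPEND 38: p_6 = 38·47252229 + 1885931 = 1797470633, q_6 = 38·2948662 + 117687 = 112166843 → 1797470633/112166843
APPEND 40: p_7 = 40·1797470633 + 47252229 = 71946077549, q_7 = 40·112166843 + 2948662 = 4489622382 → 71946077549/4489622382
APPEND 9: p_8 = 9·71946077549 + 1797470633 = 649312168574, q_8 = 9·4489622382 + 112166843 = 40518768281 → 649312168574/40518768281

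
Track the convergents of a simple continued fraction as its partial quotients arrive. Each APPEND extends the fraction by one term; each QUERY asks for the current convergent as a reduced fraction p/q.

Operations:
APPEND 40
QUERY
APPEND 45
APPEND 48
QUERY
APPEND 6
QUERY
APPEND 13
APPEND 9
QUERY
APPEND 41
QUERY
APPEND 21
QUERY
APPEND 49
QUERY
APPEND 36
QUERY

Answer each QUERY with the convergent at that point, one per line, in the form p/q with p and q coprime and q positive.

40/1
86488/2161
520729/13011
62224414/1554747
2558056939/63915931
53781420133/1343789298
2637847643456/65909591533
95016296584549/2374089084486

APPEND 40: p_0 = 40·1 + 0 = 40, q_0 = 40·0 + 1 = 1 → 40/1
APPEND 45: p_1 = 45·40 + 1 = 1801, q_1 = 45·1 + 0 = 45 → 1801/45
APPEND 48: p_2 = 48·1801 + 40 = 86488, q_2 = 48·45 + 1 = 2161 → 86488/2161
APPEND 6: p_3 = 6·86488 + 1801 = 520729, q_3 = 6·2161 + 45 = 13011 → 520729/13011
APPEND 13: p_4 = 13·520729 + 86488 = 6855965, q_4 = 13·13011 + 2161 = 171304 → 6855965/171304
APPEND 9: p_5 = 9·6855965 + 520729 = 62224414, q_5 = 9·171304 + 13011 = 1554747 → 62224414/1554747
APPEND 41: p_6 = 41·62224414 + 6855965 = 2558056939, q_6 = 41·1554747 + 171304 = 63915931 → 2558056939/63915931
APPEND 21: p_7 = 21·2558056939 + 62224414 = 53781420133, q_7 = 21·63915931 + 1554747 = 1343789298 → 53781420133/1343789298
APPEND 49: p_8 = 49·53781420133 + 2558056939 = 2637847643456, q_8 = 49·1343789298 + 63915931 = 65909591533 → 2637847643456/65909591533
APPEND 36: p_9 = 36·2637847643456 + 53781420133 = 95016296584549, q_9 = 36·65909591533 + 1343789298 = 2374089084486 → 95016296584549/2374089084486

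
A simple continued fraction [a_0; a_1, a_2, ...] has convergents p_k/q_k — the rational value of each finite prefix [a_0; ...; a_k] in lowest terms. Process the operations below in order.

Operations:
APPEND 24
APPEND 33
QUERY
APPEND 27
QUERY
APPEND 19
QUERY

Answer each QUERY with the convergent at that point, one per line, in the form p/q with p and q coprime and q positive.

APPEND 24: p_0 = 24·1 + 0 = 24, q_0 = 24·0 + 1 = 1 → 24/1
APPEND 33: p_1 = 33·24 + 1 = 793, q_1 = 33·1 + 0 = 33 → 793/33
APPEND 27: p_2 = 27·793 + 24 = 21435, q_2 = 27·33 + 1 = 892 → 21435/892
APPEND 19: p_3 = 19·21435 + 793 = 408058, q_3 = 19·892 + 33 = 16981 → 408058/16981

793/33
21435/892
408058/16981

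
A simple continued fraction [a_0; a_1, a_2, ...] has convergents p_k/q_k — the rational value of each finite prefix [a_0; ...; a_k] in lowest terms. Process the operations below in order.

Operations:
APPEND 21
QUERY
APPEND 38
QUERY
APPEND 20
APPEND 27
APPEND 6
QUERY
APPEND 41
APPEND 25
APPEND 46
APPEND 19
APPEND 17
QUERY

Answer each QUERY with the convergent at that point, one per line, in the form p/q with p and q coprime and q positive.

APPEND 21: p_0 = 21·1 + 0 = 21, q_0 = 21·0 + 1 = 1 → 21/1
APPEND 38: p_1 = 38·21 + 1 = 799, q_1 = 38·1 + 0 = 38 → 799/38
APPEND 20: p_2 = 20·799 + 21 = 16001, q_2 = 20·38 + 1 = 761 → 16001/761
APPEND 27: p_3 = 27·16001 + 799 = 432826, q_3 = 27·761 + 38 = 20585 → 432826/20585
APPEND 6: p_4 = 6·432826 + 16001 = 2612957, q_4 = 6·20585 + 761 = 124271 → 2612957/124271
APPEND 41: p_5 = 41·2612957 + 432826 = 107564063, q_5 = 41·124271 + 20585 = 5115696 → 107564063/5115696
APPEND 25: p_6 = 25·107564063 + 2612957 = 2691714532, q_6 = 25·5115696 + 124271 = 128016671 → 2691714532/128016671
APPEND 46: p_7 = 46·2691714532 + 107564063 = 123926432535, q_7 = 46·128016671 + 5115696 = 5893882562 → 123926432535/5893882562
APPEND 19: p_8 = 19·123926432535 + 2691714532 = 2357293932697, q_8 = 19·5893882562 + 128016671 = 112111785349 → 2357293932697/112111785349
APPEND 17: p_9 = 17·2357293932697 + 123926432535 = 40197923288384, q_9 = 17·112111785349 + 5893882562 = 1911794233495 → 40197923288384/1911794233495

21/1
799/38
2612957/124271
40197923288384/1911794233495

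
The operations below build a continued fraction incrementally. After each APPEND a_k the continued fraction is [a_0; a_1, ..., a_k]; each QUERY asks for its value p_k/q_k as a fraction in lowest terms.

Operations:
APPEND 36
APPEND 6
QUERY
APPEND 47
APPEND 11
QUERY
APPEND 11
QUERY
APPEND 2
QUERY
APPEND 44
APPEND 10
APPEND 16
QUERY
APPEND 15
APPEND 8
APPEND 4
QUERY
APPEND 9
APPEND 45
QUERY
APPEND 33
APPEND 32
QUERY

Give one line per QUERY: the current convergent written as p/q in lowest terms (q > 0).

217/6
112802/3119
1251057/34592
2614916/72303
18767323777/518920612
9403362286081/260005026307
3920372813984011/108399166768462
4146615198213418155/114654818233725422

APPEND 36: p_0 = 36·1 + 0 = 36, q_0 = 36·0 + 1 = 1 → 36/1
APPEND 6: p_1 = 6·36 + 1 = 217, q_1 = 6·1 + 0 = 6 → 217/6
APPEND 47: p_2 = 47·217 + 36 = 10235, q_2 = 47·6 + 1 = 283 → 10235/283
APPEND 11: p_3 = 11·10235 + 217 = 112802, q_3 = 11·283 + 6 = 3119 → 112802/3119
APPEND 11: p_4 = 11·112802 + 10235 = 1251057, q_4 = 11·3119 + 283 = 34592 → 1251057/34592
APPEND 2: p_5 = 2·1251057 + 112802 = 2614916, q_5 = 2·34592 + 3119 = 72303 → 2614916/72303
APPEND 44: p_6 = 44·2614916 + 1251057 = 116307361, q_6 = 44·72303 + 34592 = 3215924 → 116307361/3215924
APPEND 10: p_7 = 10·116307361 + 2614916 = 1165688526, q_7 = 10·3215924 + 72303 = 32231543 → 1165688526/32231543
APPEND 16: p_8 = 16·1165688526 + 116307361 = 18767323777, q_8 = 16·32231543 + 3215924 = 518920612 → 18767323777/518920612
APPEND 15: p_9 = 15·18767323777 + 1165688526 = 282675545181, q_9 = 15·518920612 + 32231543 = 7816040723 → 282675545181/7816040723
APPEND 8: p_10 = 8·282675545181 + 18767323777 = 2280171685225, q_10 = 8·7816040723 + 518920612 = 63047246396 → 2280171685225/63047246396
APPEND 4: p_11 = 4·2280171685225 + 282675545181 = 9403362286081, q_11 = 4·63047246396 + 7816040723 = 260005026307 → 9403362286081/260005026307
APPEND 9: p_12 = 9·9403362286081 + 2280171685225 = 86910432259954, q_12 = 9·260005026307 + 63047246396 = 2403092483159 → 86910432259954/2403092483159
APPEND 45: p_13 = 45·86910432259954 + 9403362286081 = 3920372813984011, q_13 = 45·2403092483159 + 260005026307 = 108399166768462 → 3920372813984011/108399166768462
APPEND 33: p_14 = 33·3920372813984011 + 86910432259954 = 129459213293732317, q_14 = 33·108399166768462 + 2403092483159 = 3579575595842405 → 129459213293732317/3579575595842405
APPEND 32: p_15 = 32·129459213293732317 + 3920372813984011 = 4146615198213418155, q_15 = 32·3579575595842405 + 108399166768462 = 114654818233725422 → 4146615198213418155/114654818233725422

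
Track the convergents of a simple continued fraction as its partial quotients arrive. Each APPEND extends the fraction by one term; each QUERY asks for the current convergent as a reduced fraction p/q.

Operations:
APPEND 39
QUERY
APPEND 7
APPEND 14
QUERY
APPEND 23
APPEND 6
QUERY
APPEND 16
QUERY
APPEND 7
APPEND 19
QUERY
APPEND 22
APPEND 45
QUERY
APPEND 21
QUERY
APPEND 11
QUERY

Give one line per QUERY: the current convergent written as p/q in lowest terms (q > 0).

39/1
3875/99
540269/13803
8733703/223132
1180581313/30161945
1172731509733/29961395210
24653396169469/629854437927
272360089373892/6958360212407

APPEND 39: p_0 = 39·1 + 0 = 39, q_0 = 39·0 + 1 = 1 → 39/1
APPEND 7: p_1 = 7·39 + 1 = 274, q_1 = 7·1 + 0 = 7 → 274/7
APPEND 14: p_2 = 14·274 + 39 = 3875, q_2 = 14·7 + 1 = 99 → 3875/99
APPEND 23: p_3 = 23·3875 + 274 = 89399, q_3 = 23·99 + 7 = 2284 → 89399/2284
APPEND 6: p_4 = 6·89399 + 3875 = 540269, q_4 = 6·2284 + 99 = 13803 → 540269/13803
APPEND 16: p_5 = 16·540269 + 89399 = 8733703, q_5 = 16·13803 + 2284 = 223132 → 8733703/223132
APPEND 7: p_6 = 7·8733703 + 540269 = 61676190, q_6 = 7·223132 + 13803 = 1575727 → 61676190/1575727
APPEND 19: p_7 = 19·61676190 + 8733703 = 1180581313, q_7 = 19·1575727 + 223132 = 30161945 → 1180581313/30161945
APPEND 22: p_8 = 22·1180581313 + 61676190 = 26034465076, q_8 = 22·30161945 + 1575727 = 665138517 → 26034465076/665138517
APPEND 45: p_9 = 45·26034465076 + 1180581313 = 1172731509733, q_9 = 45·665138517 + 30161945 = 29961395210 → 1172731509733/29961395210
APPEND 21: p_10 = 21·1172731509733 + 26034465076 = 24653396169469, q_10 = 21·29961395210 + 665138517 = 629854437927 → 24653396169469/629854437927
APPEND 11: p_11 = 11·24653396169469 + 1172731509733 = 272360089373892, q_11 = 11·629854437927 + 29961395210 = 6958360212407 → 272360089373892/6958360212407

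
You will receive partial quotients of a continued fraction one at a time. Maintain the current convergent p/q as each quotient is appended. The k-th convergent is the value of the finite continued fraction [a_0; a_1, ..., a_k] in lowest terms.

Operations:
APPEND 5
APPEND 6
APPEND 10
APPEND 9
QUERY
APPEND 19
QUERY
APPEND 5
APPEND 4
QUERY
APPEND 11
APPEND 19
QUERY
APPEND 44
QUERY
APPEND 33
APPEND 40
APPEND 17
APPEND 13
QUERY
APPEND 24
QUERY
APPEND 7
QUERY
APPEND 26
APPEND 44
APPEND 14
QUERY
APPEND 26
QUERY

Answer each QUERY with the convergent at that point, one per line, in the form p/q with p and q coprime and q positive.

APPEND 5: p_0 = 5·1 + 0 = 5, q_0 = 5·0 + 1 = 1 → 5/1
APPEND 6: p_1 = 6·5 + 1 = 31, q_1 = 6·1 + 0 = 6 → 31/6
APPEND 10: p_2 = 10·31 + 5 = 315, q_2 = 10·6 + 1 = 61 → 315/61
APPEND 9: p_3 = 9·315 + 31 = 2866, q_3 = 9·61 + 6 = 555 → 2866/555
APPEND 19: p_4 = 19·2866 + 315 = 54769, q_4 = 19·555 + 61 = 10606 → 54769/10606
APPEND 5: p_5 = 5·54769 + 2866 = 276711, q_5 = 5·10606 + 555 = 53585 → 276711/53585
APPEND 4: p_6 = 4·276711 + 54769 = 1161613, q_6 = 4·53585 + 10606 = 224946 → 1161613/224946
APPEND 11: p_7 = 11·1161613 + 276711 = 13054454, q_7 = 11·224946 + 53585 = 2527991 → 13054454/2527991
APPEND 19: p_8 = 19·13054454 + 1161613 = 249196239, q_8 = 19·2527991 + 224946 = 48256775 → 249196239/48256775
APPEND 44: p_9 = 44·249196239 + 13054454 = 10977688970, q_9 = 44·48256775 + 2527991 = 2125826091 → 10977688970/2125826091
APPEND 33: p_10 = 33·10977688970 + 249196239 = 362512932249, q_10 = 33·2125826091 + 48256775 = 70200517778 → 362512932249/70200517778
APPEND 40: p_11 = 40·362512932249 + 10977688970 = 14511494978930, q_11 = 40·70200517778 + 2125826091 = 2810146537211 → 14511494978930/2810146537211
APPEND 17: p_12 = 17·14511494978930 + 362512932249 = 247057927574059, q_12 = 17·2810146537211 + 70200517778 = 47842691650365 → 247057927574059/47842691650365
APPEND 13: p_13 = 13·247057927574059 + 14511494978930 = 3226264553441697, q_13 = 13·47842691650365 + 2810146537211 = 624765137991956 → 3226264553441697/624765137991956
APPEND 24: p_14 = 24·3226264553441697 + 247057927574059 = 77677407210174787, q_14 = 24·624765137991956 + 47842691650365 = 15042206003457309 → 77677407210174787/15042206003457309
APPEND 7: p_15 = 7·77677407210174787 + 3226264553441697 = 546968115024665206, q_15 = 7·15042206003457309 + 624765137991956 = 105920207162193119 → 546968115024665206/105920207162193119
APPEND 26: p_16 = 26·546968115024665206 + 77677407210174787 = 14298848397851470143, q_16 = 26·105920207162193119 + 15042206003457309 = 2768967592220478403 → 14298848397851470143/2768967592220478403
APPEND 44: p_17 = 44·14298848397851470143 + 546968115024665206 = 629696297620489351498, q_17 = 44·2768967592220478403 + 105920207162193119 = 121940494264863242851 → 629696297620489351498/121940494264863242851
APPEND 14: p_18 = 14·629696297620489351498 + 14298848397851470143 = 8830047015084702391115, q_18 = 14·121940494264863242851 + 2768967592220478403 = 1709935887300305878317 → 8830047015084702391115/1709935887300305878317
APPEND 26: p_19 = 26·8830047015084702391115 + 629696297620489351498 = 230210918689822751520488, q_19 = 26·1709935887300305878317 + 121940494264863242851 = 44580273564072816079093 → 230210918689822751520488/44580273564072816079093

2866/555
54769/10606
1161613/224946
249196239/48256775
10977688970/2125826091
3226264553441697/624765137991956
77677407210174787/15042206003457309
546968115024665206/105920207162193119
8830047015084702391115/1709935887300305878317
230210918689822751520488/44580273564072816079093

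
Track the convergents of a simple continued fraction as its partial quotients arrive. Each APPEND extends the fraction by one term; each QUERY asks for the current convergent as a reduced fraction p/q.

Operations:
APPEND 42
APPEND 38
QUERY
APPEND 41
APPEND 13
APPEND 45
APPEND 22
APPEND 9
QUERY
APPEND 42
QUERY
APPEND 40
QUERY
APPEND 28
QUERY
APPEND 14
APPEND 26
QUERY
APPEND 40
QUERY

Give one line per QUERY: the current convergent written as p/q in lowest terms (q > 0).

1597/38
7662413897/182324261
322668488996/7677775515
12914401973737/307293344861
361925923753632/8611891431623
132438736621392842/3151329999508781
5302629342190238265/126174073753738823

APPEND 42: p_0 = 42·1 + 0 = 42, q_0 = 42·0 + 1 = 1 → 42/1
APPEND 38: p_1 = 38·42 + 1 = 1597, q_1 = 38·1 + 0 = 38 → 1597/38
APPEND 41: p_2 = 41·1597 + 42 = 65519, q_2 = 41·38 + 1 = 1559 → 65519/1559
APPEND 13: p_3 = 13·65519 + 1597 = 853344, q_3 = 13·1559 + 38 = 20305 → 853344/20305
APPEND 45: p_4 = 45·853344 + 65519 = 38465999, q_4 = 45·20305 + 1559 = 915284 → 38465999/915284
APPEND 22: p_5 = 22·38465999 + 853344 = 847105322, q_5 = 22·915284 + 20305 = 20156553 → 847105322/20156553
APPEND 9: p_6 = 9·847105322 + 38465999 = 7662413897, q_6 = 9·20156553 + 915284 = 182324261 → 7662413897/182324261
APPEND 42: p_7 = 42·7662413897 + 847105322 = 322668488996, q_7 = 42·182324261 + 20156553 = 7677775515 → 322668488996/7677775515
APPEND 40: p_8 = 40·322668488996 + 7662413897 = 12914401973737, q_8 = 40·7677775515 + 182324261 = 307293344861 → 12914401973737/307293344861
APPEND 28: p_9 = 28·12914401973737 + 322668488996 = 361925923753632, q_9 = 28·307293344861 + 7677775515 = 8611891431623 → 361925923753632/8611891431623
APPEND 14: p_10 = 14·361925923753632 + 12914401973737 = 5079877334524585, q_10 = 14·8611891431623 + 307293344861 = 120873773387583 → 5079877334524585/120873773387583
APPEND 26: p_11 = 26·5079877334524585 + 361925923753632 = 132438736621392842, q_11 = 26·120873773387583 + 8611891431623 = 3151329999508781 → 132438736621392842/3151329999508781
APPEND 40: p_12 = 40·132438736621392842 + 5079877334524585 = 5302629342190238265, q_12 = 40·3151329999508781 + 120873773387583 = 126174073753738823 → 5302629342190238265/126174073753738823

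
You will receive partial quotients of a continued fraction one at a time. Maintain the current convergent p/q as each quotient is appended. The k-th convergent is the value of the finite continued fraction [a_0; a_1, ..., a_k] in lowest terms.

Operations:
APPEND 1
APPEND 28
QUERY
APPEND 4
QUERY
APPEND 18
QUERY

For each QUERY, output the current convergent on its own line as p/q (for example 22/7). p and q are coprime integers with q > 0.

29/28
117/113
2135/2062

APPEND 1: p_0 = 1·1 + 0 = 1, q_0 = 1·0 + 1 = 1 → 1/1
APPEND 28: p_1 = 28·1 + 1 = 29, q_1 = 28·1 + 0 = 28 → 29/28
APPEND 4: p_2 = 4·29 + 1 = 117, q_2 = 4·28 + 1 = 113 → 117/113
APPEND 18: p_3 = 18·117 + 29 = 2135, q_3 = 18·113 + 28 = 2062 → 2135/2062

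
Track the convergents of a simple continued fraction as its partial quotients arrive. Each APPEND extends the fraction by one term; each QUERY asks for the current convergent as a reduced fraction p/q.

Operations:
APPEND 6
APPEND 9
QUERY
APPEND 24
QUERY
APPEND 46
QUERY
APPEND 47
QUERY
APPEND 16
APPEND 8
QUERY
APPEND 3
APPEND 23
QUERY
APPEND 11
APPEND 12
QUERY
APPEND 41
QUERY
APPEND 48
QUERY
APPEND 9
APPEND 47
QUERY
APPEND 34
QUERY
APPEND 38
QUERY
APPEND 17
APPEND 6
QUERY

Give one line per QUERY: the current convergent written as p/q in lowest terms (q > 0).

55/9
1326/217
61051/9991
2870723/469794
370811675/60683354
27014647487/4420948765
3606849247499/590261106829
148179138697460/24249525393161
7116205506725579/1164567479978557
3024235554370426116/494916339204386735
102888202877293715615/16837660889794349164
3912775944891531619486/640326030151389654967
403633251541091519100748/66054607070931900556585

APPEND 6: p_0 = 6·1 + 0 = 6, q_0 = 6·0 + 1 = 1 → 6/1
APPEND 9: p_1 = 9·6 + 1 = 55, q_1 = 9·1 + 0 = 9 → 55/9
APPEND 24: p_2 = 24·55 + 6 = 1326, q_2 = 24·9 + 1 = 217 → 1326/217
APPEND 46: p_3 = 46·1326 + 55 = 61051, q_3 = 46·217 + 9 = 9991 → 61051/9991
APPEND 47: p_4 = 47·61051 + 1326 = 2870723, q_4 = 47·9991 + 217 = 469794 → 2870723/469794
APPEND 16: p_5 = 16·2870723 + 61051 = 45992619, q_5 = 16·469794 + 9991 = 7526695 → 45992619/7526695
APPEND 8: p_6 = 8·45992619 + 2870723 = 370811675, q_6 = 8·7526695 + 469794 = 60683354 → 370811675/60683354
APPEND 3: p_7 = 3·370811675 + 45992619 = 1158427644, q_7 = 3·60683354 + 7526695 = 189576757 → 1158427644/189576757
APPEND 23: p_8 = 23·1158427644 + 370811675 = 27014647487, q_8 = 23·189576757 + 60683354 = 4420948765 → 27014647487/4420948765
APPEND 11: p_9 = 11·27014647487 + 1158427644 = 298319550001, q_9 = 11·4420948765 + 189576757 = 48820013172 → 298319550001/48820013172
APPEND 12: p_10 = 12·298319550001 + 27014647487 = 3606849247499, q_10 = 12·48820013172 + 4420948765 = 590261106829 → 3606849247499/590261106829
APPEND 41: p_11 = 41·3606849247499 + 298319550001 = 148179138697460, q_11 = 41·590261106829 + 48820013172 = 24249525393161 → 148179138697460/24249525393161
APPEND 48: p_12 = 48·148179138697460 + 3606849247499 = 7116205506725579, q_12 = 48·24249525393161 + 590261106829 = 1164567479978557 → 7116205506725579/1164567479978557
APPEND 9: p_13 = 9·7116205506725579 + 148179138697460 = 64194028699227671, q_13 = 9·1164567479978557 + 24249525393161 = 10505356845200174 → 64194028699227671/10505356845200174
APPEND 47: p_14 = 47·64194028699227671 + 7116205506725579 = 3024235554370426116, q_14 = 47·10505356845200174 + 1164567479978557 = 494916339204386735 → 3024235554370426116/494916339204386735
APPEND 34: p_15 = 34·3024235554370426116 + 64194028699227671 = 102888202877293715615, q_15 = 34·494916339204386735 + 10505356845200174 = 16837660889794349164 → 102888202877293715615/16837660889794349164
APPEND 38: p_16 = 38·102888202877293715615 + 3024235554370426116 = 3912775944891531619486, q_16 = 38·16837660889794349164 + 494916339204386735 = 640326030151389654967 → 3912775944891531619486/640326030151389654967
APPEND 17: p_17 = 17·3912775944891531619486 + 102888202877293715615 = 66620079266033331246877, q_17 = 17·640326030151389654967 + 16837660889794349164 = 10902380173463418483603 → 66620079266033331246877/10902380173463418483603
APPEND 6: p_18 = 6·66620079266033331246877 + 3912775944891531619486 = 403633251541091519100748, q_18 = 6·10902380173463418483603 + 640326030151389654967 = 66054607070931900556585 → 403633251541091519100748/66054607070931900556585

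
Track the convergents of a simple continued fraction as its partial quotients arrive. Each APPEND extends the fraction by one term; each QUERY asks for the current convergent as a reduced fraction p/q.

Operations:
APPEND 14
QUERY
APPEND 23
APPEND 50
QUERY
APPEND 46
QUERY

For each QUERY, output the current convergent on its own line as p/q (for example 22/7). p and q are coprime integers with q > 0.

APPEND 14: p_0 = 14·1 + 0 = 14, q_0 = 14·0 + 1 = 1 → 14/1
APPEND 23: p_1 = 23·14 + 1 = 323, q_1 = 23·1 + 0 = 23 → 323/23
APPEND 50: p_2 = 50·323 + 14 = 16164, q_2 = 50·23 + 1 = 1151 → 16164/1151
APPEND 46: p_3 = 46·16164 + 323 = 743867, q_3 = 46·1151 + 23 = 52969 → 743867/52969

14/1
16164/1151
743867/52969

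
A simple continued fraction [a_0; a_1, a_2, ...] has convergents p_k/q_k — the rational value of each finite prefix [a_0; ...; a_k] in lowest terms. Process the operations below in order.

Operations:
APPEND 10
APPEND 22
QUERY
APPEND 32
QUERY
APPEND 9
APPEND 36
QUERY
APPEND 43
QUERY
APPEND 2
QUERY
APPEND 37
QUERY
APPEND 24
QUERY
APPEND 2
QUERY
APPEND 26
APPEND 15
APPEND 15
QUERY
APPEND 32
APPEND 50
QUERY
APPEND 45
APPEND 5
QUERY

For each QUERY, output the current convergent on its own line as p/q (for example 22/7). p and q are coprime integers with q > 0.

221/22
7082/705
2309606/229917
99377017/9892798
201063640/20015513
7538731697/750466779
181130624368/18031218209
369799980433/36812903197
2219427205837971/220939868048761
3560668394132332721/354457944417224461
805066901970599844421/80142919138747645756

APPEND 10: p_0 = 10·1 + 0 = 10, q_0 = 10·0 + 1 = 1 → 10/1
APPEND 22: p_1 = 22·10 + 1 = 221, q_1 = 22·1 + 0 = 22 → 221/22
APPEND 32: p_2 = 32·221 + 10 = 7082, q_2 = 32·22 + 1 = 705 → 7082/705
APPEND 9: p_3 = 9·7082 + 221 = 63959, q_3 = 9·705 + 22 = 6367 → 63959/6367
APPEND 36: p_4 = 36·63959 + 7082 = 2309606, q_4 = 36·6367 + 705 = 229917 → 2309606/229917
APPEND 43: p_5 = 43·2309606 + 63959 = 99377017, q_5 = 43·229917 + 6367 = 9892798 → 99377017/9892798
APPEND 2: p_6 = 2·99377017 + 2309606 = 201063640, q_6 = 2·9892798 + 229917 = 20015513 → 201063640/20015513
APPEND 37: p_7 = 37·201063640 + 99377017 = 7538731697, q_7 = 37·20015513 + 9892798 = 750466779 → 7538731697/750466779
APPEND 24: p_8 = 24·7538731697 + 201063640 = 181130624368, q_8 = 24·750466779 + 20015513 = 18031218209 → 181130624368/18031218209
APPEND 2: p_9 = 2·181130624368 + 7538731697 = 369799980433, q_9 = 2·18031218209 + 750466779 = 36812903197 → 369799980433/36812903197
APPEND 26: p_10 = 26·369799980433 + 181130624368 = 9795930115626, q_10 = 26·36812903197 + 18031218209 = 975166701331 → 9795930115626/975166701331
APPEND 15: p_11 = 15·9795930115626 + 369799980433 = 147308751714823, q_11 = 15·975166701331 + 36812903197 = 14664313423162 → 147308751714823/14664313423162
APPEND 15: p_12 = 15·147308751714823 + 9795930115626 = 2219427205837971, q_12 = 15·14664313423162 + 975166701331 = 220939868048761 → 2219427205837971/220939868048761
APPEND 32: p_13 = 32·2219427205837971 + 147308751714823 = 71168979338529895, q_13 = 32·220939868048761 + 14664313423162 = 7084740090983514 → 71168979338529895/7084740090983514
APPEND 50: p_14 = 50·71168979338529895 + 2219427205837971 = 3560668394132332721, q_14 = 50·7084740090983514 + 220939868048761 = 354457944417224461 → 3560668394132332721/354457944417224461
APPEND 45: p_15 = 45·3560668394132332721 + 71168979338529895 = 160301246715293502340, q_15 = 45·354457944417224461 + 7084740090983514 = 15957692238866084259 → 160301246715293502340/15957692238866084259
APPEND 5: p_16 = 5·160301246715293502340 + 3560668394132332721 = 805066901970599844421, q_16 = 5·15957692238866084259 + 354457944417224461 = 80142919138747645756 → 805066901970599844421/80142919138747645756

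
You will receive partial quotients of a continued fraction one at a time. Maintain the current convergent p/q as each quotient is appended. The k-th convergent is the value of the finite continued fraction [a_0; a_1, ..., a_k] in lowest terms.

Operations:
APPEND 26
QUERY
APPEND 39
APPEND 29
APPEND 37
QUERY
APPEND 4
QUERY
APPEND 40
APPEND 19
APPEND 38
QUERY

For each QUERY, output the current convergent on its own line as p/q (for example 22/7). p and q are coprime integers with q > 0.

APPEND 26: p_0 = 26·1 + 0 = 26, q_0 = 26·0 + 1 = 1 → 26/1
APPEND 39: p_1 = 39·26 + 1 = 1015, q_1 = 39·1 + 0 = 39 → 1015/39
APPEND 29: p_2 = 29·1015 + 26 = 29461, q_2 = 29·39 + 1 = 1132 → 29461/1132
APPEND 37: p_3 = 37·29461 + 1015 = 1091072, q_3 = 37·1132 + 39 = 41923 → 1091072/41923
APPEND 4: p_4 = 4·1091072 + 29461 = 4393749, q_4 = 4·41923 + 1132 = 168824 → 4393749/168824
APPEND 40: p_5 = 40·4393749 + 1091072 = 176841032, q_5 = 40·168824 + 41923 = 6794883 → 176841032/6794883
APPEND 19: p_6 = 19·176841032 + 4393749 = 3364373357, q_6 = 19·6794883 + 168824 = 129271601 → 3364373357/129271601
APPEND 38: p_7 = 38·3364373357 + 176841032 = 128023028598, q_7 = 38·129271601 + 6794883 = 4919115721 → 128023028598/4919115721

26/1
1091072/41923
4393749/168824
128023028598/4919115721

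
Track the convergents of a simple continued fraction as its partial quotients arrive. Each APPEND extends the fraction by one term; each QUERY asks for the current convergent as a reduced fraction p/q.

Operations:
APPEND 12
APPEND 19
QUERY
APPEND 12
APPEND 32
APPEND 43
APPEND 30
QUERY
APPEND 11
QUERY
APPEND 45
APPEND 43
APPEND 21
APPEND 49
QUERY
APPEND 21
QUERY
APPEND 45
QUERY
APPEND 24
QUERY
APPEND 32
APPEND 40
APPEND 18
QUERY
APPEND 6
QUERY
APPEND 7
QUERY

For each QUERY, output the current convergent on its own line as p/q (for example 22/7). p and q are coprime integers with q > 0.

APPEND 12: p_0 = 12·1 + 0 = 12, q_0 = 12·0 + 1 = 1 → 12/1
APPEND 19: p_1 = 19·12 + 1 = 229, q_1 = 19·1 + 0 = 19 → 229/19
APPEND 12: p_2 = 12·229 + 12 = 2760, q_2 = 12·19 + 1 = 229 → 2760/229
APPEND 32: p_3 = 32·2760 + 229 = 88549, q_3 = 32·229 + 19 = 7347 → 88549/7347
APPEND 43: p_4 = 43·88549 + 2760 = 3810367, q_4 = 43·7347 + 229 = 316150 → 3810367/316150
APPEND 30: p_5 = 30·3810367 + 88549 = 114399559, q_5 = 30·316150 + 7347 = 9491847 → 114399559/9491847
APPEND 11: p_6 = 11·114399559 + 3810367 = 1262205516, q_6 = 11·9491847 + 316150 = 104726467 → 1262205516/104726467
APPEND 45: p_7 = 45·1262205516 + 114399559 = 56913647779, q_7 = 45·104726467 + 9491847 = 4722182862 → 56913647779/4722182862
APPEND 43: p_8 = 43·56913647779 + 1262205516 = 2448549060013, q_8 = 43·4722182862 + 104726467 = 203158589533 → 2448549060013/203158589533
APPEND 21: p_9 = 21·2448549060013 + 56913647779 = 51476443908052, q_9 = 21·203158589533 + 4722182862 = 4271052563055 → 51476443908052/4271052563055
APPEND 49: p_10 = 49·51476443908052 + 2448549060013 = 2524794300554561, q_10 = 49·4271052563055 + 203158589533 = 209484734179228 → 2524794300554561/209484734179228
APPEND 21: p_11 = 21·2524794300554561 + 51476443908052 = 53072156755553833, q_11 = 21·209484734179228 + 4271052563055 = 4403450470326843 → 53072156755553833/4403450470326843
APPEND 45: p_12 = 45·53072156755553833 + 2524794300554561 = 2390771848300477046, q_12 = 45·4403450470326843 + 209484734179228 = 198364755898887163 → 2390771848300477046/198364755898887163
APPEND 24: p_13 = 24·2390771848300477046 + 53072156755553833 = 57431596515967002937, q_13 = 24·198364755898887163 + 4403450470326843 = 4765157592043618755 → 57431596515967002937/4765157592043618755
APPEND 32: p_14 = 32·57431596515967002937 + 2390771848300477046 = 1840201860359244571030, q_14 = 32·4765157592043618755 + 198364755898887163 = 152683407701294687323 → 1840201860359244571030/152683407701294687323
APPEND 40: p_15 = 40·1840201860359244571030 + 57431596515967002937 = 73665506010885749844137, q_15 = 40·152683407701294687323 + 4765157592043618755 = 6112101465643831111675 → 73665506010885749844137/6112101465643831111675
APPEND 18: p_16 = 18·73665506010885749844137 + 1840201860359244571030 = 1327819310056302741765496, q_16 = 18·6112101465643831111675 + 152683407701294687323 = 110170509789290254697473 → 1327819310056302741765496/110170509789290254697473
APPEND 6: p_17 = 6·1327819310056302741765496 + 73665506010885749844137 = 8040581366348702200437113, q_17 = 6·110170509789290254697473 + 6112101465643831111675 = 667135160201385359296513 → 8040581366348702200437113/667135160201385359296513
APPEND 7: p_18 = 7·8040581366348702200437113 + 1327819310056302741765496 = 57611888874497218144825287, q_18 = 7·667135160201385359296513 + 110170509789290254697473 = 4780116631198987769773064 → 57611888874497218144825287/4780116631198987769773064

229/19
114399559/9491847
1262205516/104726467
2524794300554561/209484734179228
53072156755553833/4403450470326843
2390771848300477046/198364755898887163
57431596515967002937/4765157592043618755
1327819310056302741765496/110170509789290254697473
8040581366348702200437113/667135160201385359296513
57611888874497218144825287/4780116631198987769773064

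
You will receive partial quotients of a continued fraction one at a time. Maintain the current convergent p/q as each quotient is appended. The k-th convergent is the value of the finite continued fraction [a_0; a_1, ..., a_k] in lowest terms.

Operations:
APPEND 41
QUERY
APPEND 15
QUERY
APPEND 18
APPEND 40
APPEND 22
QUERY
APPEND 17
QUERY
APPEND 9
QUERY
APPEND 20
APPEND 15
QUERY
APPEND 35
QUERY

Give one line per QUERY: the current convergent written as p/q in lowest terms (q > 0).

41/1
616/15
9818201/239081
167355193/4075232
1516014938/36916169
458830824233/11172895349
16089566502108/391793735827

APPEND 41: p_0 = 41·1 + 0 = 41, q_0 = 41·0 + 1 = 1 → 41/1
APPEND 15: p_1 = 15·41 + 1 = 616, q_1 = 15·1 + 0 = 15 → 616/15
APPEND 18: p_2 = 18·616 + 41 = 11129, q_2 = 18·15 + 1 = 271 → 11129/271
APPEND 40: p_3 = 40·11129 + 616 = 445776, q_3 = 40·271 + 15 = 10855 → 445776/10855
APPEND 22: p_4 = 22·445776 + 11129 = 9818201, q_4 = 22·10855 + 271 = 239081 → 9818201/239081
APPEND 17: p_5 = 17·9818201 + 445776 = 167355193, q_5 = 17·239081 + 10855 = 4075232 → 167355193/4075232
APPEND 9: p_6 = 9·167355193 + 9818201 = 1516014938, q_6 = 9·4075232 + 239081 = 36916169 → 1516014938/36916169
APPEND 20: p_7 = 20·1516014938 + 167355193 = 30487653953, q_7 = 20·36916169 + 4075232 = 742398612 → 30487653953/742398612
APPEND 15: p_8 = 15·30487653953 + 1516014938 = 458830824233, q_8 = 15·742398612 + 36916169 = 11172895349 → 458830824233/11172895349
APPEND 35: p_9 = 35·458830824233 + 30487653953 = 16089566502108, q_9 = 35·11172895349 + 742398612 = 391793735827 → 16089566502108/391793735827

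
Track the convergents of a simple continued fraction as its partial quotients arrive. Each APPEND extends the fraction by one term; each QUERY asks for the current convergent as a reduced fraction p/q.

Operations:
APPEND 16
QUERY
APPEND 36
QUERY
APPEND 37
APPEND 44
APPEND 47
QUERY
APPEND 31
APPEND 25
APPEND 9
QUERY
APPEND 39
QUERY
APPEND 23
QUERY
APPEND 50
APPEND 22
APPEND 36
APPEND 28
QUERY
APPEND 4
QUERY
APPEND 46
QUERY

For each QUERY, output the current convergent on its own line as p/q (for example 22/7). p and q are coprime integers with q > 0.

APPEND 16: p_0 = 16·1 + 0 = 16, q_0 = 16·0 + 1 = 1 → 16/1
APPEND 36: p_1 = 36·16 + 1 = 577, q_1 = 36·1 + 0 = 36 → 577/36
APPEND 37: p_2 = 37·577 + 16 = 21365, q_2 = 37·36 + 1 = 1333 → 21365/1333
APPEND 44: p_3 = 44·21365 + 577 = 940637, q_3 = 44·1333 + 36 = 58688 → 940637/58688
APPEND 47: p_4 = 47·940637 + 21365 = 44231304, q_4 = 47·58688 + 1333 = 2759669 → 44231304/2759669
APPEND 31: p_5 = 31·44231304 + 940637 = 1372111061, q_5 = 31·2759669 + 58688 = 85608427 → 1372111061/85608427
APPEND 25: p_6 = 25·1372111061 + 44231304 = 34347007829, q_6 = 25·85608427 + 2759669 = 2142970344 → 34347007829/2142970344
APPEND 9: p_7 = 9·34347007829 + 1372111061 = 310495181522, q_7 = 9·2142970344 + 85608427 = 19372341523 → 310495181522/19372341523
APPEND 39: p_8 = 39·310495181522 + 34347007829 = 12143659087187, q_8 = 39·19372341523 + 2142970344 = 757664289741 → 12143659087187/757664289741
APPEND 23: p_9 = 23·12143659087187 + 310495181522 = 279614654186823, q_9 = 23·757664289741 + 19372341523 = 17445651005566 → 279614654186823/17445651005566
APPEND 50: p_10 = 50·279614654186823 + 12143659087187 = 13992876368428337, q_10 = 50·17445651005566 + 757664289741 = 873040214568041 → 13992876368428337/873040214568041
APPEND 22: p_11 = 22·13992876368428337 + 279614654186823 = 308122894759610237, q_11 = 22·873040214568041 + 17445651005566 = 19224330371502468 → 308122894759610237/19224330371502468
APPEND 36: p_12 = 36·308122894759610237 + 13992876368428337 = 11106417087714396869, q_12 = 36·19224330371502468 + 873040214568041 = 692948933588656889 → 11106417087714396869/692948933588656889
APPEND 28: p_13 = 28·11106417087714396869 + 308122894759610237 = 311287801350762722569, q_13 = 28·692948933588656889 + 19224330371502468 = 19421794470853895360 → 311287801350762722569/19421794470853895360
APPEND 4: p_14 = 4·311287801350762722569 + 11106417087714396869 = 1256257622490765287145, q_14 = 4·19421794470853895360 + 692948933588656889 = 78380126817004238329 → 1256257622490765287145/78380126817004238329
APPEND 46: p_15 = 46·1256257622490765287145 + 311287801350762722569 = 58099138435925965931239, q_15 = 46·78380126817004238329 + 19421794470853895360 = 3624907628053048858494 → 58099138435925965931239/3624907628053048858494

16/1
577/36
44231304/2759669
310495181522/19372341523
12143659087187/757664289741
279614654186823/17445651005566
311287801350762722569/19421794470853895360
1256257622490765287145/78380126817004238329
58099138435925965931239/3624907628053048858494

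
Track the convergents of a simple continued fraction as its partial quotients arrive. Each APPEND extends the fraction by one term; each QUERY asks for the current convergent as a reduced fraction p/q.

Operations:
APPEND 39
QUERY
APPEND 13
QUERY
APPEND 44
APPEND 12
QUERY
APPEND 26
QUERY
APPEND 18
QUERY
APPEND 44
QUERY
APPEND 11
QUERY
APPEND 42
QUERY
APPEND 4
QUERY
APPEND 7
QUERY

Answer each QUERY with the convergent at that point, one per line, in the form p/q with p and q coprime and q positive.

39/1
508/13
269200/6889
7021591/179687
126657838/3241255
5579966463/142794907
61506288931/1573985232
2588844101565/66250174651
10416882695191/266574683836
75507022967902/1932272961503

APPEND 39: p_0 = 39·1 + 0 = 39, q_0 = 39·0 + 1 = 1 → 39/1
APPEND 13: p_1 = 13·39 + 1 = 508, q_1 = 13·1 + 0 = 13 → 508/13
APPEND 44: p_2 = 44·508 + 39 = 22391, q_2 = 44·13 + 1 = 573 → 22391/573
APPEND 12: p_3 = 12·22391 + 508 = 269200, q_3 = 12·573 + 13 = 6889 → 269200/6889
APPEND 26: p_4 = 26·269200 + 22391 = 7021591, q_4 = 26·6889 + 573 = 179687 → 7021591/179687
APPEND 18: p_5 = 18·7021591 + 269200 = 126657838, q_5 = 18·179687 + 6889 = 3241255 → 126657838/3241255
APPEND 44: p_6 = 44·126657838 + 7021591 = 5579966463, q_6 = 44·3241255 + 179687 = 142794907 → 5579966463/142794907
APPEND 11: p_7 = 11·5579966463 + 126657838 = 61506288931, q_7 = 11·142794907 + 3241255 = 1573985232 → 61506288931/1573985232
APPEND 42: p_8 = 42·61506288931 + 5579966463 = 2588844101565, q_8 = 42·1573985232 + 142794907 = 66250174651 → 2588844101565/66250174651
APPEND 4: p_9 = 4·2588844101565 + 61506288931 = 10416882695191, q_9 = 4·66250174651 + 1573985232 = 266574683836 → 10416882695191/266574683836
APPEND 7: p_10 = 7·10416882695191 + 2588844101565 = 75507022967902, q_10 = 7·266574683836 + 66250174651 = 1932272961503 → 75507022967902/1932272961503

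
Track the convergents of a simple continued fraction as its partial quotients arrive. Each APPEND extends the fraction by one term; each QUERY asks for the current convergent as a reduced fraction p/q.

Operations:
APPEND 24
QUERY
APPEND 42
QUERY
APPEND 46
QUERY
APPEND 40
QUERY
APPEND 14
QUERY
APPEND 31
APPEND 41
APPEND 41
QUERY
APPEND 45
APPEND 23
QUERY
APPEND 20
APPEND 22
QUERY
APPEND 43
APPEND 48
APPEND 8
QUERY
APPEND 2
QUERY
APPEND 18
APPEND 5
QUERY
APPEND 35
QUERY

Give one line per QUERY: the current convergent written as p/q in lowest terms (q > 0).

APPEND 24: p_0 = 24·1 + 0 = 24, q_0 = 24·0 + 1 = 1 → 24/1
APPEND 42: p_1 = 42·24 + 1 = 1009, q_1 = 42·1 + 0 = 42 → 1009/42
APPEND 46: p_2 = 46·1009 + 24 = 46438, q_2 = 46·42 + 1 = 1933 → 46438/1933
APPEND 40: p_3 = 40·46438 + 1009 = 1858529, q_3 = 40·1933 + 42 = 77362 → 1858529/77362
APPEND 14: p_4 = 14·1858529 + 46438 = 26065844, q_4 = 14·77362 + 1933 = 1085001 → 26065844/1085001
APPEND 31: p_5 = 31·26065844 + 1858529 = 809899693, q_5 = 31·1085001 + 77362 = 33712393 → 809899693/33712393
APPEND 41: p_6 = 41·809899693 + 26065844 = 33231953257, q_6 = 41·33712393 + 1085001 = 1383293114 → 33231953257/1383293114
APPEND 41: p_7 = 41·33231953257 + 809899693 = 1363319983230, q_7 = 41·1383293114 + 33712393 = 56748730067 → 1363319983230/56748730067
APPEND 45: p_8 = 45·1363319983230 + 33231953257 = 61382631198607, q_8 = 45·56748730067 + 1383293114 = 2555076146129 → 61382631198607/2555076146129
APPEND 23: p_9 = 23·61382631198607 + 1363319983230 = 1413163837551191, q_9 = 23·2555076146129 + 56748730067 = 58823500091034 → 1413163837551191/58823500091034
APPEND 20: p_10 = 20·1413163837551191 + 61382631198607 = 28324659382222427, q_10 = 20·58823500091034 + 2555076146129 = 1179025077966809 → 28324659382222427/1179025077966809
APPEND 22: p_11 = 22·28324659382222427 + 1413163837551191 = 624555670246444585, q_11 = 22·1179025077966809 + 58823500091034 = 25997375215360832 → 624555670246444585/25997375215360832
APPEND 43: p_12 = 43·624555670246444585 + 28324659382222427 = 26884218479979339582, q_12 = 43·25997375215360832 + 1179025077966809 = 1119066159338482585 → 26884218479979339582/1119066159338482585
APPEND 48: p_13 = 48·26884218479979339582 + 624555670246444585 = 1291067042709254744521, q_13 = 48·1119066159338482585 + 25997375215360832 = 53741173023462524912 → 1291067042709254744521/53741173023462524912
APPEND 8: p_14 = 8·1291067042709254744521 + 26884218479979339582 = 10355420560154017295750, q_14 = 8·53741173023462524912 + 1119066159338482585 = 431048450347038681881 → 10355420560154017295750/431048450347038681881
APPEND 2: p_15 = 2·10355420560154017295750 + 1291067042709254744521 = 22001908163017289336021, q_15 = 2·431048450347038681881 + 53741173023462524912 = 915838073717539888674 → 22001908163017289336021/915838073717539888674
APPEND 18: p_16 = 18·22001908163017289336021 + 10355420560154017295750 = 406389767494465225344128, q_16 = 18·915838073717539888674 + 431048450347038681881 = 16916133777262756678013 → 406389767494465225344128/16916133777262756678013
APPEND 5: p_17 = 5·406389767494465225344128 + 22001908163017289336021 = 2053950745635343416056661, q_17 = 5·16916133777262756678013 + 915838073717539888674 = 85496506960031323278739 → 2053950745635343416056661/85496506960031323278739
APPEND 35: p_18 = 35·2053950745635343416056661 + 406389767494465225344128 = 72294665864731484787327263, q_18 = 35·85496506960031323278739 + 16916133777262756678013 = 3009293877378359071433878 → 72294665864731484787327263/3009293877378359071433878

24/1
1009/42
46438/1933
1858529/77362
26065844/1085001
1363319983230/56748730067
1413163837551191/58823500091034
624555670246444585/25997375215360832
10355420560154017295750/431048450347038681881
22001908163017289336021/915838073717539888674
2053950745635343416056661/85496506960031323278739
72294665864731484787327263/3009293877378359071433878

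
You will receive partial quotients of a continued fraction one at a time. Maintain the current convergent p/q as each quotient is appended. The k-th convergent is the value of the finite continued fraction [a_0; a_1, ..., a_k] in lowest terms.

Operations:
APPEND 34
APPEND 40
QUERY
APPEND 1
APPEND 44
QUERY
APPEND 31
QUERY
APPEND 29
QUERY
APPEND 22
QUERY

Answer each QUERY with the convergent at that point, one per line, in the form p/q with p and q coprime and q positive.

1361/40
62741/1844
1946366/57205
56507355/1660789
1245108176/36594563

APPEND 34: p_0 = 34·1 + 0 = 34, q_0 = 34·0 + 1 = 1 → 34/1
APPEND 40: p_1 = 40·34 + 1 = 1361, q_1 = 40·1 + 0 = 40 → 1361/40
APPEND 1: p_2 = 1·1361 + 34 = 1395, q_2 = 1·40 + 1 = 41 → 1395/41
APPEND 44: p_3 = 44·1395 + 1361 = 62741, q_3 = 44·41 + 40 = 1844 → 62741/1844
APPEND 31: p_4 = 31·62741 + 1395 = 1946366, q_4 = 31·1844 + 41 = 57205 → 1946366/57205
APPEND 29: p_5 = 29·1946366 + 62741 = 56507355, q_5 = 29·57205 + 1844 = 1660789 → 56507355/1660789
APPEND 22: p_6 = 22·56507355 + 1946366 = 1245108176, q_6 = 22·1660789 + 57205 = 36594563 → 1245108176/36594563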